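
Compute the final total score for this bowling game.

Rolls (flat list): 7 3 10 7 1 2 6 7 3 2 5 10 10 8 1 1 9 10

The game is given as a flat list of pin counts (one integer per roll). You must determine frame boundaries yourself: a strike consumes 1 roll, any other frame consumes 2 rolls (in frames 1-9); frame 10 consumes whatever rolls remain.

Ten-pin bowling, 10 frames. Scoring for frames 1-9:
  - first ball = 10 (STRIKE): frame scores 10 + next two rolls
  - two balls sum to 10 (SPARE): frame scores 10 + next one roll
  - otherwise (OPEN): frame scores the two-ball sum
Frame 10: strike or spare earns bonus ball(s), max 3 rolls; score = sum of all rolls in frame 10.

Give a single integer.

Frame 1: SPARE (7+3=10). 10 + next roll (10) = 20. Cumulative: 20
Frame 2: STRIKE. 10 + next two rolls (7+1) = 18. Cumulative: 38
Frame 3: OPEN (7+1=8). Cumulative: 46
Frame 4: OPEN (2+6=8). Cumulative: 54
Frame 5: SPARE (7+3=10). 10 + next roll (2) = 12. Cumulative: 66
Frame 6: OPEN (2+5=7). Cumulative: 73
Frame 7: STRIKE. 10 + next two rolls (10+8) = 28. Cumulative: 101
Frame 8: STRIKE. 10 + next two rolls (8+1) = 19. Cumulative: 120
Frame 9: OPEN (8+1=9). Cumulative: 129
Frame 10: SPARE. Sum of all frame-10 rolls (1+9+10) = 20. Cumulative: 149

Answer: 149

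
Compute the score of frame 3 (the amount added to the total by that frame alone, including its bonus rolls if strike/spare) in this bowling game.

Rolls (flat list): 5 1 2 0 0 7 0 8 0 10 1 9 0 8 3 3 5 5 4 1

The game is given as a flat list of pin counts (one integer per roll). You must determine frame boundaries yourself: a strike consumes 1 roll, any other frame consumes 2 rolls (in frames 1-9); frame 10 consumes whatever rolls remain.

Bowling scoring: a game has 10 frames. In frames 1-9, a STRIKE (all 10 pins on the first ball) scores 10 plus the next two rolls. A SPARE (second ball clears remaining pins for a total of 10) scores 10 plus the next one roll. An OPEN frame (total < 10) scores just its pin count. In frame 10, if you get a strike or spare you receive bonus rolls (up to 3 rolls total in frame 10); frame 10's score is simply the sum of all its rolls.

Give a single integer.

Answer: 7

Derivation:
Frame 1: OPEN (5+1=6). Cumulative: 6
Frame 2: OPEN (2+0=2). Cumulative: 8
Frame 3: OPEN (0+7=7). Cumulative: 15
Frame 4: OPEN (0+8=8). Cumulative: 23
Frame 5: SPARE (0+10=10). 10 + next roll (1) = 11. Cumulative: 34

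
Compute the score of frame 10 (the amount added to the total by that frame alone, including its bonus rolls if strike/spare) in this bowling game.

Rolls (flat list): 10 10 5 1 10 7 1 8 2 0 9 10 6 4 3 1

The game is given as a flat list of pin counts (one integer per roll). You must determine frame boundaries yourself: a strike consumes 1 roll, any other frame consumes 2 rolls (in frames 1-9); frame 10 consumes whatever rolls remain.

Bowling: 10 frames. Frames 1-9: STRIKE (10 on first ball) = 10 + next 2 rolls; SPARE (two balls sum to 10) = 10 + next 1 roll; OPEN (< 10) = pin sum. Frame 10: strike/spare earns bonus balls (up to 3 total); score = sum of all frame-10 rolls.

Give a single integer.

Frame 1: STRIKE. 10 + next two rolls (10+5) = 25. Cumulative: 25
Frame 2: STRIKE. 10 + next two rolls (5+1) = 16. Cumulative: 41
Frame 3: OPEN (5+1=6). Cumulative: 47
Frame 4: STRIKE. 10 + next two rolls (7+1) = 18. Cumulative: 65
Frame 5: OPEN (7+1=8). Cumulative: 73
Frame 6: SPARE (8+2=10). 10 + next roll (0) = 10. Cumulative: 83
Frame 7: OPEN (0+9=9). Cumulative: 92
Frame 8: STRIKE. 10 + next two rolls (6+4) = 20. Cumulative: 112
Frame 9: SPARE (6+4=10). 10 + next roll (3) = 13. Cumulative: 125
Frame 10: OPEN. Sum of all frame-10 rolls (3+1) = 4. Cumulative: 129

Answer: 4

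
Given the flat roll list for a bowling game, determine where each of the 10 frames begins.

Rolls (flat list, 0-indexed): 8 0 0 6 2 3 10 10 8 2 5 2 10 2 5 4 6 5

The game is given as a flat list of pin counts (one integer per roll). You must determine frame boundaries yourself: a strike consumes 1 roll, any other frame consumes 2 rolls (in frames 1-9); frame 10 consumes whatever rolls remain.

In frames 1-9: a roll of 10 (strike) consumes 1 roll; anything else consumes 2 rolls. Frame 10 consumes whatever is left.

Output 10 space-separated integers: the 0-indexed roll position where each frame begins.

Frame 1 starts at roll index 0: rolls=8,0 (sum=8), consumes 2 rolls
Frame 2 starts at roll index 2: rolls=0,6 (sum=6), consumes 2 rolls
Frame 3 starts at roll index 4: rolls=2,3 (sum=5), consumes 2 rolls
Frame 4 starts at roll index 6: roll=10 (strike), consumes 1 roll
Frame 5 starts at roll index 7: roll=10 (strike), consumes 1 roll
Frame 6 starts at roll index 8: rolls=8,2 (sum=10), consumes 2 rolls
Frame 7 starts at roll index 10: rolls=5,2 (sum=7), consumes 2 rolls
Frame 8 starts at roll index 12: roll=10 (strike), consumes 1 roll
Frame 9 starts at roll index 13: rolls=2,5 (sum=7), consumes 2 rolls
Frame 10 starts at roll index 15: 3 remaining rolls

Answer: 0 2 4 6 7 8 10 12 13 15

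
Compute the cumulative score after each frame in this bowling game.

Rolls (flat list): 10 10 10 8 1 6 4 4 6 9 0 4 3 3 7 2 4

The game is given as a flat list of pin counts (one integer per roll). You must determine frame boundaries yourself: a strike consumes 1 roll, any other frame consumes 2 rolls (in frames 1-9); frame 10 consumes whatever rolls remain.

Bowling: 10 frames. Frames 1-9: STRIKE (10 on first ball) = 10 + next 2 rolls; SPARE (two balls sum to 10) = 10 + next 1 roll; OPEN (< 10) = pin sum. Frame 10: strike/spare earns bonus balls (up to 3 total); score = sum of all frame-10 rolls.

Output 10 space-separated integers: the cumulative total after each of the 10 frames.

Answer: 30 58 77 86 100 119 128 135 147 153

Derivation:
Frame 1: STRIKE. 10 + next two rolls (10+10) = 30. Cumulative: 30
Frame 2: STRIKE. 10 + next two rolls (10+8) = 28. Cumulative: 58
Frame 3: STRIKE. 10 + next two rolls (8+1) = 19. Cumulative: 77
Frame 4: OPEN (8+1=9). Cumulative: 86
Frame 5: SPARE (6+4=10). 10 + next roll (4) = 14. Cumulative: 100
Frame 6: SPARE (4+6=10). 10 + next roll (9) = 19. Cumulative: 119
Frame 7: OPEN (9+0=9). Cumulative: 128
Frame 8: OPEN (4+3=7). Cumulative: 135
Frame 9: SPARE (3+7=10). 10 + next roll (2) = 12. Cumulative: 147
Frame 10: OPEN. Sum of all frame-10 rolls (2+4) = 6. Cumulative: 153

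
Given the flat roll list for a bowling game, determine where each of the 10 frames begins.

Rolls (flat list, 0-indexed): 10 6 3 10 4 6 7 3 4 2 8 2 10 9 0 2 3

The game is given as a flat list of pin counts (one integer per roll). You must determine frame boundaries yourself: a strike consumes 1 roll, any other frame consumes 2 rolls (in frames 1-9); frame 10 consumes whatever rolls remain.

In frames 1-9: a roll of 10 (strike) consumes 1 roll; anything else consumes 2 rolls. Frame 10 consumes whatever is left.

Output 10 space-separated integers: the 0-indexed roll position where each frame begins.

Answer: 0 1 3 4 6 8 10 12 13 15

Derivation:
Frame 1 starts at roll index 0: roll=10 (strike), consumes 1 roll
Frame 2 starts at roll index 1: rolls=6,3 (sum=9), consumes 2 rolls
Frame 3 starts at roll index 3: roll=10 (strike), consumes 1 roll
Frame 4 starts at roll index 4: rolls=4,6 (sum=10), consumes 2 rolls
Frame 5 starts at roll index 6: rolls=7,3 (sum=10), consumes 2 rolls
Frame 6 starts at roll index 8: rolls=4,2 (sum=6), consumes 2 rolls
Frame 7 starts at roll index 10: rolls=8,2 (sum=10), consumes 2 rolls
Frame 8 starts at roll index 12: roll=10 (strike), consumes 1 roll
Frame 9 starts at roll index 13: rolls=9,0 (sum=9), consumes 2 rolls
Frame 10 starts at roll index 15: 2 remaining rolls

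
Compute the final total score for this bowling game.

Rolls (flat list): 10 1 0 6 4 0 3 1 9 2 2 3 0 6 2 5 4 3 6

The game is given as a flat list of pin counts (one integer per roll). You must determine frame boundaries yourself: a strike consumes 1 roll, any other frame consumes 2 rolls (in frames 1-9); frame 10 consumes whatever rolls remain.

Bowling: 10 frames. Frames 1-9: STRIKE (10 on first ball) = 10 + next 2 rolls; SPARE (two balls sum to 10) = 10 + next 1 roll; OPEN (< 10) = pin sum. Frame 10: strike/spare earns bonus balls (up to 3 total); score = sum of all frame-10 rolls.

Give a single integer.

Frame 1: STRIKE. 10 + next two rolls (1+0) = 11. Cumulative: 11
Frame 2: OPEN (1+0=1). Cumulative: 12
Frame 3: SPARE (6+4=10). 10 + next roll (0) = 10. Cumulative: 22
Frame 4: OPEN (0+3=3). Cumulative: 25
Frame 5: SPARE (1+9=10). 10 + next roll (2) = 12. Cumulative: 37
Frame 6: OPEN (2+2=4). Cumulative: 41
Frame 7: OPEN (3+0=3). Cumulative: 44
Frame 8: OPEN (6+2=8). Cumulative: 52
Frame 9: OPEN (5+4=9). Cumulative: 61
Frame 10: OPEN. Sum of all frame-10 rolls (3+6) = 9. Cumulative: 70

Answer: 70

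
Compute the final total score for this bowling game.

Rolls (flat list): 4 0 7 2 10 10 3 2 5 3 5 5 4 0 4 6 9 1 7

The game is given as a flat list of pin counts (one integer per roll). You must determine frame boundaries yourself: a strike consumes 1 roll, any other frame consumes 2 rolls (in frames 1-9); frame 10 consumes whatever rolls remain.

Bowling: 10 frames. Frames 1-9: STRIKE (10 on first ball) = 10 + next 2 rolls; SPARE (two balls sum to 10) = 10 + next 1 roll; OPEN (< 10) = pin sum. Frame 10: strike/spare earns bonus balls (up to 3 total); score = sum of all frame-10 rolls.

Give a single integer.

Frame 1: OPEN (4+0=4). Cumulative: 4
Frame 2: OPEN (7+2=9). Cumulative: 13
Frame 3: STRIKE. 10 + next two rolls (10+3) = 23. Cumulative: 36
Frame 4: STRIKE. 10 + next two rolls (3+2) = 15. Cumulative: 51
Frame 5: OPEN (3+2=5). Cumulative: 56
Frame 6: OPEN (5+3=8). Cumulative: 64
Frame 7: SPARE (5+5=10). 10 + next roll (4) = 14. Cumulative: 78
Frame 8: OPEN (4+0=4). Cumulative: 82
Frame 9: SPARE (4+6=10). 10 + next roll (9) = 19. Cumulative: 101
Frame 10: SPARE. Sum of all frame-10 rolls (9+1+7) = 17. Cumulative: 118

Answer: 118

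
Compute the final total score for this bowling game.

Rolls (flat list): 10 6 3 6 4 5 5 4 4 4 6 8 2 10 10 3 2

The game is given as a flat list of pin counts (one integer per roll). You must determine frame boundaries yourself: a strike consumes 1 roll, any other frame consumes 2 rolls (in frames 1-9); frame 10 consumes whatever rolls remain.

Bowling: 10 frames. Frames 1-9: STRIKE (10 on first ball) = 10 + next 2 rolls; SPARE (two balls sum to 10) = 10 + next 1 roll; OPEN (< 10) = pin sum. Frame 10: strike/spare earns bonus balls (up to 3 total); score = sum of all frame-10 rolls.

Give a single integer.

Frame 1: STRIKE. 10 + next two rolls (6+3) = 19. Cumulative: 19
Frame 2: OPEN (6+3=9). Cumulative: 28
Frame 3: SPARE (6+4=10). 10 + next roll (5) = 15. Cumulative: 43
Frame 4: SPARE (5+5=10). 10 + next roll (4) = 14. Cumulative: 57
Frame 5: OPEN (4+4=8). Cumulative: 65
Frame 6: SPARE (4+6=10). 10 + next roll (8) = 18. Cumulative: 83
Frame 7: SPARE (8+2=10). 10 + next roll (10) = 20. Cumulative: 103
Frame 8: STRIKE. 10 + next two rolls (10+3) = 23. Cumulative: 126
Frame 9: STRIKE. 10 + next two rolls (3+2) = 15. Cumulative: 141
Frame 10: OPEN. Sum of all frame-10 rolls (3+2) = 5. Cumulative: 146

Answer: 146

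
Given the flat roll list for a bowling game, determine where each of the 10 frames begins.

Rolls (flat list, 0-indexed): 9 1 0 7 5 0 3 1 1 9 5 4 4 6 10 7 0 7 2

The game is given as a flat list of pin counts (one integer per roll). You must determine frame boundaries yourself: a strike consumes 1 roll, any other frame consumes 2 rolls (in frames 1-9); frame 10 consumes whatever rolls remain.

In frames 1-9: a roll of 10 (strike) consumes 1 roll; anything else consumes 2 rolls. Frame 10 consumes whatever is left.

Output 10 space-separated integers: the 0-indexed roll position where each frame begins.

Answer: 0 2 4 6 8 10 12 14 15 17

Derivation:
Frame 1 starts at roll index 0: rolls=9,1 (sum=10), consumes 2 rolls
Frame 2 starts at roll index 2: rolls=0,7 (sum=7), consumes 2 rolls
Frame 3 starts at roll index 4: rolls=5,0 (sum=5), consumes 2 rolls
Frame 4 starts at roll index 6: rolls=3,1 (sum=4), consumes 2 rolls
Frame 5 starts at roll index 8: rolls=1,9 (sum=10), consumes 2 rolls
Frame 6 starts at roll index 10: rolls=5,4 (sum=9), consumes 2 rolls
Frame 7 starts at roll index 12: rolls=4,6 (sum=10), consumes 2 rolls
Frame 8 starts at roll index 14: roll=10 (strike), consumes 1 roll
Frame 9 starts at roll index 15: rolls=7,0 (sum=7), consumes 2 rolls
Frame 10 starts at roll index 17: 2 remaining rolls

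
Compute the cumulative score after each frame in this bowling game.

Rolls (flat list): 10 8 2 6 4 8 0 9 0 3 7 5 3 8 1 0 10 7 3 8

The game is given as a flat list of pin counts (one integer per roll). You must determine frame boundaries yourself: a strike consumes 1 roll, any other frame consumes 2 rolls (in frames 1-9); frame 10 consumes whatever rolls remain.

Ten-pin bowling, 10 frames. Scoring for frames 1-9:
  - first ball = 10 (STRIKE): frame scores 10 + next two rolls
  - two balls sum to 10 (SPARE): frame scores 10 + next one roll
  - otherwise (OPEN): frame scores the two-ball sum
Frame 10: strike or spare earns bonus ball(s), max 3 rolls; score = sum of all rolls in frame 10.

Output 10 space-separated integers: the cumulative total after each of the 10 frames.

Frame 1: STRIKE. 10 + next two rolls (8+2) = 20. Cumulative: 20
Frame 2: SPARE (8+2=10). 10 + next roll (6) = 16. Cumulative: 36
Frame 3: SPARE (6+4=10). 10 + next roll (8) = 18. Cumulative: 54
Frame 4: OPEN (8+0=8). Cumulative: 62
Frame 5: OPEN (9+0=9). Cumulative: 71
Frame 6: SPARE (3+7=10). 10 + next roll (5) = 15. Cumulative: 86
Frame 7: OPEN (5+3=8). Cumulative: 94
Frame 8: OPEN (8+1=9). Cumulative: 103
Frame 9: SPARE (0+10=10). 10 + next roll (7) = 17. Cumulative: 120
Frame 10: SPARE. Sum of all frame-10 rolls (7+3+8) = 18. Cumulative: 138

Answer: 20 36 54 62 71 86 94 103 120 138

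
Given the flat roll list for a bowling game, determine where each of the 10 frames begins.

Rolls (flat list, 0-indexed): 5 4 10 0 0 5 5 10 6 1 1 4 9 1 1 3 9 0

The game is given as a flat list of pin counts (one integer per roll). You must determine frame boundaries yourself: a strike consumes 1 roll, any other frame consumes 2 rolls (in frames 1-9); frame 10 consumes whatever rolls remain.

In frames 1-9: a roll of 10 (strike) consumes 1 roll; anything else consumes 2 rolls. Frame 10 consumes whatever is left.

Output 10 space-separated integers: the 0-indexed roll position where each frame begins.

Frame 1 starts at roll index 0: rolls=5,4 (sum=9), consumes 2 rolls
Frame 2 starts at roll index 2: roll=10 (strike), consumes 1 roll
Frame 3 starts at roll index 3: rolls=0,0 (sum=0), consumes 2 rolls
Frame 4 starts at roll index 5: rolls=5,5 (sum=10), consumes 2 rolls
Frame 5 starts at roll index 7: roll=10 (strike), consumes 1 roll
Frame 6 starts at roll index 8: rolls=6,1 (sum=7), consumes 2 rolls
Frame 7 starts at roll index 10: rolls=1,4 (sum=5), consumes 2 rolls
Frame 8 starts at roll index 12: rolls=9,1 (sum=10), consumes 2 rolls
Frame 9 starts at roll index 14: rolls=1,3 (sum=4), consumes 2 rolls
Frame 10 starts at roll index 16: 2 remaining rolls

Answer: 0 2 3 5 7 8 10 12 14 16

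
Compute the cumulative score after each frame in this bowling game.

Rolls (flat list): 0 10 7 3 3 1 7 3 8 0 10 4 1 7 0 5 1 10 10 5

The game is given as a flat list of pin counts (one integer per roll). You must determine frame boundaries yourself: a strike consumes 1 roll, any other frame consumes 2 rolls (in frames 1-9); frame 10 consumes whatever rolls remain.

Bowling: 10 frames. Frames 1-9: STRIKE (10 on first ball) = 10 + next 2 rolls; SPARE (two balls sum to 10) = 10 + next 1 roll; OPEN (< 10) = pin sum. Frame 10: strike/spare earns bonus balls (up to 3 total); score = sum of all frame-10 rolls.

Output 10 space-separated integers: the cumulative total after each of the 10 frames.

Frame 1: SPARE (0+10=10). 10 + next roll (7) = 17. Cumulative: 17
Frame 2: SPARE (7+3=10). 10 + next roll (3) = 13. Cumulative: 30
Frame 3: OPEN (3+1=4). Cumulative: 34
Frame 4: SPARE (7+3=10). 10 + next roll (8) = 18. Cumulative: 52
Frame 5: OPEN (8+0=8). Cumulative: 60
Frame 6: STRIKE. 10 + next two rolls (4+1) = 15. Cumulative: 75
Frame 7: OPEN (4+1=5). Cumulative: 80
Frame 8: OPEN (7+0=7). Cumulative: 87
Frame 9: OPEN (5+1=6). Cumulative: 93
Frame 10: STRIKE. Sum of all frame-10 rolls (10+10+5) = 25. Cumulative: 118

Answer: 17 30 34 52 60 75 80 87 93 118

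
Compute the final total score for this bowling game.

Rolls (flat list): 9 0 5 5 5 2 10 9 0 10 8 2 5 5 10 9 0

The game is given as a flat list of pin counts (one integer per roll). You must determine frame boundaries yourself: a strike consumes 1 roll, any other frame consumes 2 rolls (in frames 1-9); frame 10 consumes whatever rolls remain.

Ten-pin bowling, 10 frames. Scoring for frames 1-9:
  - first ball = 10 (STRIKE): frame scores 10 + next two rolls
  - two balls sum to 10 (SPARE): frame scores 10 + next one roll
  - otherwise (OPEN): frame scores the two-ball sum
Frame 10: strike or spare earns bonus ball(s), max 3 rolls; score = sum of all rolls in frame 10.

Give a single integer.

Frame 1: OPEN (9+0=9). Cumulative: 9
Frame 2: SPARE (5+5=10). 10 + next roll (5) = 15. Cumulative: 24
Frame 3: OPEN (5+2=7). Cumulative: 31
Frame 4: STRIKE. 10 + next two rolls (9+0) = 19. Cumulative: 50
Frame 5: OPEN (9+0=9). Cumulative: 59
Frame 6: STRIKE. 10 + next two rolls (8+2) = 20. Cumulative: 79
Frame 7: SPARE (8+2=10). 10 + next roll (5) = 15. Cumulative: 94
Frame 8: SPARE (5+5=10). 10 + next roll (10) = 20. Cumulative: 114
Frame 9: STRIKE. 10 + next two rolls (9+0) = 19. Cumulative: 133
Frame 10: OPEN. Sum of all frame-10 rolls (9+0) = 9. Cumulative: 142

Answer: 142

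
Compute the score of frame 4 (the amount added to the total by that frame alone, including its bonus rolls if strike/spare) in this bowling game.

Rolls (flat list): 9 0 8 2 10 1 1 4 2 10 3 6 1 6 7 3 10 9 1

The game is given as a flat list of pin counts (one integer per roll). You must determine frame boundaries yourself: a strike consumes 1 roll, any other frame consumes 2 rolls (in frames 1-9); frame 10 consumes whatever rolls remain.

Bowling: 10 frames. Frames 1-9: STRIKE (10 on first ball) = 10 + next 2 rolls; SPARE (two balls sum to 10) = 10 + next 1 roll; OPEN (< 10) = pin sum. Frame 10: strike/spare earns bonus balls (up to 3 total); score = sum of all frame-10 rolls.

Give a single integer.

Answer: 2

Derivation:
Frame 1: OPEN (9+0=9). Cumulative: 9
Frame 2: SPARE (8+2=10). 10 + next roll (10) = 20. Cumulative: 29
Frame 3: STRIKE. 10 + next two rolls (1+1) = 12. Cumulative: 41
Frame 4: OPEN (1+1=2). Cumulative: 43
Frame 5: OPEN (4+2=6). Cumulative: 49
Frame 6: STRIKE. 10 + next two rolls (3+6) = 19. Cumulative: 68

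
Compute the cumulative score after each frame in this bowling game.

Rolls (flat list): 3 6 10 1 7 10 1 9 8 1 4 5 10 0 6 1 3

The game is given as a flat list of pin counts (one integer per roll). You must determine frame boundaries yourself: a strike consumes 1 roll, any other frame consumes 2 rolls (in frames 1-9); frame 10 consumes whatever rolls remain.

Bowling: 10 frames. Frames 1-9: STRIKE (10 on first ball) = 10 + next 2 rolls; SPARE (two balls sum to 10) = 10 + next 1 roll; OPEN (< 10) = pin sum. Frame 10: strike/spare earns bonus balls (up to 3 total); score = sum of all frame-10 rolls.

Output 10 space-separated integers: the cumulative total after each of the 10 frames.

Frame 1: OPEN (3+6=9). Cumulative: 9
Frame 2: STRIKE. 10 + next two rolls (1+7) = 18. Cumulative: 27
Frame 3: OPEN (1+7=8). Cumulative: 35
Frame 4: STRIKE. 10 + next two rolls (1+9) = 20. Cumulative: 55
Frame 5: SPARE (1+9=10). 10 + next roll (8) = 18. Cumulative: 73
Frame 6: OPEN (8+1=9). Cumulative: 82
Frame 7: OPEN (4+5=9). Cumulative: 91
Frame 8: STRIKE. 10 + next two rolls (0+6) = 16. Cumulative: 107
Frame 9: OPEN (0+6=6). Cumulative: 113
Frame 10: OPEN. Sum of all frame-10 rolls (1+3) = 4. Cumulative: 117

Answer: 9 27 35 55 73 82 91 107 113 117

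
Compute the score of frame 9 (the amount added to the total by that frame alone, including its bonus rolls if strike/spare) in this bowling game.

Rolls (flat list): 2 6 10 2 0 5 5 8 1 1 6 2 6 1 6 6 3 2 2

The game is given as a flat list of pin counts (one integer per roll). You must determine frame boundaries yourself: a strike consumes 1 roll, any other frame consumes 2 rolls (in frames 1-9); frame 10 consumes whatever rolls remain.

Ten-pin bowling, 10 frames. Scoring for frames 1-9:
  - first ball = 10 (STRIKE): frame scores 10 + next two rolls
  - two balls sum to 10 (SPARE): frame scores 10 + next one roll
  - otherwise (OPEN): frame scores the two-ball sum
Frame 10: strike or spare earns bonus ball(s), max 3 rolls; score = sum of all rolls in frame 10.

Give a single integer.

Answer: 9

Derivation:
Frame 1: OPEN (2+6=8). Cumulative: 8
Frame 2: STRIKE. 10 + next two rolls (2+0) = 12. Cumulative: 20
Frame 3: OPEN (2+0=2). Cumulative: 22
Frame 4: SPARE (5+5=10). 10 + next roll (8) = 18. Cumulative: 40
Frame 5: OPEN (8+1=9). Cumulative: 49
Frame 6: OPEN (1+6=7). Cumulative: 56
Frame 7: OPEN (2+6=8). Cumulative: 64
Frame 8: OPEN (1+6=7). Cumulative: 71
Frame 9: OPEN (6+3=9). Cumulative: 80
Frame 10: OPEN. Sum of all frame-10 rolls (2+2) = 4. Cumulative: 84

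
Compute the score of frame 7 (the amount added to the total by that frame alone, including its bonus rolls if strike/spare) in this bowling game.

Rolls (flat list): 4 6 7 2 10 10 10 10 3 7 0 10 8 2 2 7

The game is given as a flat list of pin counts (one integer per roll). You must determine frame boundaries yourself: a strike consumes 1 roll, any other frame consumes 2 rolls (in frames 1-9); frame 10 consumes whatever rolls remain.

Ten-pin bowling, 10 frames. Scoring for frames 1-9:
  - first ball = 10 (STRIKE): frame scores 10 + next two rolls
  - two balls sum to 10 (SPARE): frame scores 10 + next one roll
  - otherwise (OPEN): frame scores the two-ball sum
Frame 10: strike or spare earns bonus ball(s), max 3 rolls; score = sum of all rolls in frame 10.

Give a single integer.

Frame 1: SPARE (4+6=10). 10 + next roll (7) = 17. Cumulative: 17
Frame 2: OPEN (7+2=9). Cumulative: 26
Frame 3: STRIKE. 10 + next two rolls (10+10) = 30. Cumulative: 56
Frame 4: STRIKE. 10 + next two rolls (10+10) = 30. Cumulative: 86
Frame 5: STRIKE. 10 + next two rolls (10+3) = 23. Cumulative: 109
Frame 6: STRIKE. 10 + next two rolls (3+7) = 20. Cumulative: 129
Frame 7: SPARE (3+7=10). 10 + next roll (0) = 10. Cumulative: 139
Frame 8: SPARE (0+10=10). 10 + next roll (8) = 18. Cumulative: 157
Frame 9: SPARE (8+2=10). 10 + next roll (2) = 12. Cumulative: 169

Answer: 10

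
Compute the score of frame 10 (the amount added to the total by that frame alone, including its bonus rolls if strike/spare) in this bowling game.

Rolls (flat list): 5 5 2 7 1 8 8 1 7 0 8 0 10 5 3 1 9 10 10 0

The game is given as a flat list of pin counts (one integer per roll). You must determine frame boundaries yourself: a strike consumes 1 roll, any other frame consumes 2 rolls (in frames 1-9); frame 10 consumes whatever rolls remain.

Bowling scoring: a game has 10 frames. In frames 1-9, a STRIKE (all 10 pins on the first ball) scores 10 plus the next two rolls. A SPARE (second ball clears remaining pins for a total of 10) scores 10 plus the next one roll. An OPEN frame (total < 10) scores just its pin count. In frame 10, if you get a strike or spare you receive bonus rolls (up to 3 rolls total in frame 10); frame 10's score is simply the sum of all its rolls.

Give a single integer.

Answer: 20

Derivation:
Frame 1: SPARE (5+5=10). 10 + next roll (2) = 12. Cumulative: 12
Frame 2: OPEN (2+7=9). Cumulative: 21
Frame 3: OPEN (1+8=9). Cumulative: 30
Frame 4: OPEN (8+1=9). Cumulative: 39
Frame 5: OPEN (7+0=7). Cumulative: 46
Frame 6: OPEN (8+0=8). Cumulative: 54
Frame 7: STRIKE. 10 + next two rolls (5+3) = 18. Cumulative: 72
Frame 8: OPEN (5+3=8). Cumulative: 80
Frame 9: SPARE (1+9=10). 10 + next roll (10) = 20. Cumulative: 100
Frame 10: STRIKE. Sum of all frame-10 rolls (10+10+0) = 20. Cumulative: 120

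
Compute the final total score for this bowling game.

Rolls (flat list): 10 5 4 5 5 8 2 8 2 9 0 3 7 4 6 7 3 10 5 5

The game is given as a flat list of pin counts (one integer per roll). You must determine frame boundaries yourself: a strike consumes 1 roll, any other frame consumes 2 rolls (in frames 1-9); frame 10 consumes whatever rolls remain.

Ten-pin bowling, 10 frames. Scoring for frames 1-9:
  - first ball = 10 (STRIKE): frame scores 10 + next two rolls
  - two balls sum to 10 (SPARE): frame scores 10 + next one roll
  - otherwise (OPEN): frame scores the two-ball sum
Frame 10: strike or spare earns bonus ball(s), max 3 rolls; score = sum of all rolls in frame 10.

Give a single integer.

Answer: 163

Derivation:
Frame 1: STRIKE. 10 + next two rolls (5+4) = 19. Cumulative: 19
Frame 2: OPEN (5+4=9). Cumulative: 28
Frame 3: SPARE (5+5=10). 10 + next roll (8) = 18. Cumulative: 46
Frame 4: SPARE (8+2=10). 10 + next roll (8) = 18. Cumulative: 64
Frame 5: SPARE (8+2=10). 10 + next roll (9) = 19. Cumulative: 83
Frame 6: OPEN (9+0=9). Cumulative: 92
Frame 7: SPARE (3+7=10). 10 + next roll (4) = 14. Cumulative: 106
Frame 8: SPARE (4+6=10). 10 + next roll (7) = 17. Cumulative: 123
Frame 9: SPARE (7+3=10). 10 + next roll (10) = 20. Cumulative: 143
Frame 10: STRIKE. Sum of all frame-10 rolls (10+5+5) = 20. Cumulative: 163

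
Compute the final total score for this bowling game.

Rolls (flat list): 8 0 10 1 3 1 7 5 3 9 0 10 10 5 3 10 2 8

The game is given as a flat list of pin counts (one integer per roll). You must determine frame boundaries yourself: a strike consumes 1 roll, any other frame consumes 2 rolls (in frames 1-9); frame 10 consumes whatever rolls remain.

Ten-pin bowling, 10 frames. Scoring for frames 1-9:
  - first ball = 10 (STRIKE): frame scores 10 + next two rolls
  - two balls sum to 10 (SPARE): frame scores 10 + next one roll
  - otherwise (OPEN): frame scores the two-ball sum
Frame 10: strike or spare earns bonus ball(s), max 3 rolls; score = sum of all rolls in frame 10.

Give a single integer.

Answer: 122

Derivation:
Frame 1: OPEN (8+0=8). Cumulative: 8
Frame 2: STRIKE. 10 + next two rolls (1+3) = 14. Cumulative: 22
Frame 3: OPEN (1+3=4). Cumulative: 26
Frame 4: OPEN (1+7=8). Cumulative: 34
Frame 5: OPEN (5+3=8). Cumulative: 42
Frame 6: OPEN (9+0=9). Cumulative: 51
Frame 7: STRIKE. 10 + next two rolls (10+5) = 25. Cumulative: 76
Frame 8: STRIKE. 10 + next two rolls (5+3) = 18. Cumulative: 94
Frame 9: OPEN (5+3=8). Cumulative: 102
Frame 10: STRIKE. Sum of all frame-10 rolls (10+2+8) = 20. Cumulative: 122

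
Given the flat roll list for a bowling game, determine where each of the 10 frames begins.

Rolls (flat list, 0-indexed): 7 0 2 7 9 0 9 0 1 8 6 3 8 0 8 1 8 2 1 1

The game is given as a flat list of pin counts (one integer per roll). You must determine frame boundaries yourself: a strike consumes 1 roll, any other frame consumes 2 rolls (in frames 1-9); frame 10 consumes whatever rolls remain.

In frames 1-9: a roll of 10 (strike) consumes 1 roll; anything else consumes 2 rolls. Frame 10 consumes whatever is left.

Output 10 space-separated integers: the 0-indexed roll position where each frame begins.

Frame 1 starts at roll index 0: rolls=7,0 (sum=7), consumes 2 rolls
Frame 2 starts at roll index 2: rolls=2,7 (sum=9), consumes 2 rolls
Frame 3 starts at roll index 4: rolls=9,0 (sum=9), consumes 2 rolls
Frame 4 starts at roll index 6: rolls=9,0 (sum=9), consumes 2 rolls
Frame 5 starts at roll index 8: rolls=1,8 (sum=9), consumes 2 rolls
Frame 6 starts at roll index 10: rolls=6,3 (sum=9), consumes 2 rolls
Frame 7 starts at roll index 12: rolls=8,0 (sum=8), consumes 2 rolls
Frame 8 starts at roll index 14: rolls=8,1 (sum=9), consumes 2 rolls
Frame 9 starts at roll index 16: rolls=8,2 (sum=10), consumes 2 rolls
Frame 10 starts at roll index 18: 2 remaining rolls

Answer: 0 2 4 6 8 10 12 14 16 18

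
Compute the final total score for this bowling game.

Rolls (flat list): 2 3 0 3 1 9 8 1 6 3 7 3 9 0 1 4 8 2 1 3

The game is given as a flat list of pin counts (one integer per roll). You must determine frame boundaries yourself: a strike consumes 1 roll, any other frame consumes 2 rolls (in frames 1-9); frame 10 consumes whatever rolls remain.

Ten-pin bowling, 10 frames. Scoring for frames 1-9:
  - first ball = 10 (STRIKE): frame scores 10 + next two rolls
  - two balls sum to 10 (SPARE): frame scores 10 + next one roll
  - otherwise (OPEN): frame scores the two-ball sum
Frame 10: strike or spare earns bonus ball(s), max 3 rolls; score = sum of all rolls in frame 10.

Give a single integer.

Answer: 92

Derivation:
Frame 1: OPEN (2+3=5). Cumulative: 5
Frame 2: OPEN (0+3=3). Cumulative: 8
Frame 3: SPARE (1+9=10). 10 + next roll (8) = 18. Cumulative: 26
Frame 4: OPEN (8+1=9). Cumulative: 35
Frame 5: OPEN (6+3=9). Cumulative: 44
Frame 6: SPARE (7+3=10). 10 + next roll (9) = 19. Cumulative: 63
Frame 7: OPEN (9+0=9). Cumulative: 72
Frame 8: OPEN (1+4=5). Cumulative: 77
Frame 9: SPARE (8+2=10). 10 + next roll (1) = 11. Cumulative: 88
Frame 10: OPEN. Sum of all frame-10 rolls (1+3) = 4. Cumulative: 92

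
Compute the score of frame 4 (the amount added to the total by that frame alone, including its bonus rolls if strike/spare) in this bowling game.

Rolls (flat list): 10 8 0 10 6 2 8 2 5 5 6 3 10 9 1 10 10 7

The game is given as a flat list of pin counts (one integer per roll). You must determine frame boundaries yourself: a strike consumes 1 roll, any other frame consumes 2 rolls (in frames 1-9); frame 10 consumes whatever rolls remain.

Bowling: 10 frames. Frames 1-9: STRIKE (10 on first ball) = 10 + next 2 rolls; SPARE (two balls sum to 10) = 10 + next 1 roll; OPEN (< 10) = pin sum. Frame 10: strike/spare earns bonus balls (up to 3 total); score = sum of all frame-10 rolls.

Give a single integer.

Frame 1: STRIKE. 10 + next two rolls (8+0) = 18. Cumulative: 18
Frame 2: OPEN (8+0=8). Cumulative: 26
Frame 3: STRIKE. 10 + next two rolls (6+2) = 18. Cumulative: 44
Frame 4: OPEN (6+2=8). Cumulative: 52
Frame 5: SPARE (8+2=10). 10 + next roll (5) = 15. Cumulative: 67
Frame 6: SPARE (5+5=10). 10 + next roll (6) = 16. Cumulative: 83

Answer: 8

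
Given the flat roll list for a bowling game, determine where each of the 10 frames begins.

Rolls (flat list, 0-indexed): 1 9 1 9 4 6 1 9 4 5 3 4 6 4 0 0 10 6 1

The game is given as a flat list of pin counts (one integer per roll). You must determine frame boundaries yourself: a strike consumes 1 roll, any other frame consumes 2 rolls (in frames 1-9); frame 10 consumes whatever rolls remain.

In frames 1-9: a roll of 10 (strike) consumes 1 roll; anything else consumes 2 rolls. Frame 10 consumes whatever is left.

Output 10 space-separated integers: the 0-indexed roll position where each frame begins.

Answer: 0 2 4 6 8 10 12 14 16 17

Derivation:
Frame 1 starts at roll index 0: rolls=1,9 (sum=10), consumes 2 rolls
Frame 2 starts at roll index 2: rolls=1,9 (sum=10), consumes 2 rolls
Frame 3 starts at roll index 4: rolls=4,6 (sum=10), consumes 2 rolls
Frame 4 starts at roll index 6: rolls=1,9 (sum=10), consumes 2 rolls
Frame 5 starts at roll index 8: rolls=4,5 (sum=9), consumes 2 rolls
Frame 6 starts at roll index 10: rolls=3,4 (sum=7), consumes 2 rolls
Frame 7 starts at roll index 12: rolls=6,4 (sum=10), consumes 2 rolls
Frame 8 starts at roll index 14: rolls=0,0 (sum=0), consumes 2 rolls
Frame 9 starts at roll index 16: roll=10 (strike), consumes 1 roll
Frame 10 starts at roll index 17: 2 remaining rolls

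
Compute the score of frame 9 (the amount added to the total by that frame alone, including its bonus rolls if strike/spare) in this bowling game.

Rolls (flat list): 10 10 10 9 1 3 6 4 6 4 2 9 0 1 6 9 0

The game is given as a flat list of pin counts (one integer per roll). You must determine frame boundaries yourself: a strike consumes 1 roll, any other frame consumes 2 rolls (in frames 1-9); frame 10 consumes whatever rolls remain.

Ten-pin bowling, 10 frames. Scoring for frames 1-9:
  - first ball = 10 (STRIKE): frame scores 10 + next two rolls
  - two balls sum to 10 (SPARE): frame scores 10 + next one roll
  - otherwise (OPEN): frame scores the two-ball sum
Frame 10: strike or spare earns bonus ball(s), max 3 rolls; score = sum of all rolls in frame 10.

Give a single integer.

Answer: 7

Derivation:
Frame 1: STRIKE. 10 + next two rolls (10+10) = 30. Cumulative: 30
Frame 2: STRIKE. 10 + next two rolls (10+9) = 29. Cumulative: 59
Frame 3: STRIKE. 10 + next two rolls (9+1) = 20. Cumulative: 79
Frame 4: SPARE (9+1=10). 10 + next roll (3) = 13. Cumulative: 92
Frame 5: OPEN (3+6=9). Cumulative: 101
Frame 6: SPARE (4+6=10). 10 + next roll (4) = 14. Cumulative: 115
Frame 7: OPEN (4+2=6). Cumulative: 121
Frame 8: OPEN (9+0=9). Cumulative: 130
Frame 9: OPEN (1+6=7). Cumulative: 137
Frame 10: OPEN. Sum of all frame-10 rolls (9+0) = 9. Cumulative: 146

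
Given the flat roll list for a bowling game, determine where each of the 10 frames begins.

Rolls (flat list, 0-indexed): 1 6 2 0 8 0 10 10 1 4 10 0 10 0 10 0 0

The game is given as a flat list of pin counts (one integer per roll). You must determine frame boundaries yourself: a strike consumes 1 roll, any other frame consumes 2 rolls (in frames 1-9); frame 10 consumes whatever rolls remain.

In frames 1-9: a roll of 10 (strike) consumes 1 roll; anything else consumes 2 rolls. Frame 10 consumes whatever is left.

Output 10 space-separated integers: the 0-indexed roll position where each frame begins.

Answer: 0 2 4 6 7 8 10 11 13 15

Derivation:
Frame 1 starts at roll index 0: rolls=1,6 (sum=7), consumes 2 rolls
Frame 2 starts at roll index 2: rolls=2,0 (sum=2), consumes 2 rolls
Frame 3 starts at roll index 4: rolls=8,0 (sum=8), consumes 2 rolls
Frame 4 starts at roll index 6: roll=10 (strike), consumes 1 roll
Frame 5 starts at roll index 7: roll=10 (strike), consumes 1 roll
Frame 6 starts at roll index 8: rolls=1,4 (sum=5), consumes 2 rolls
Frame 7 starts at roll index 10: roll=10 (strike), consumes 1 roll
Frame 8 starts at roll index 11: rolls=0,10 (sum=10), consumes 2 rolls
Frame 9 starts at roll index 13: rolls=0,10 (sum=10), consumes 2 rolls
Frame 10 starts at roll index 15: 2 remaining rolls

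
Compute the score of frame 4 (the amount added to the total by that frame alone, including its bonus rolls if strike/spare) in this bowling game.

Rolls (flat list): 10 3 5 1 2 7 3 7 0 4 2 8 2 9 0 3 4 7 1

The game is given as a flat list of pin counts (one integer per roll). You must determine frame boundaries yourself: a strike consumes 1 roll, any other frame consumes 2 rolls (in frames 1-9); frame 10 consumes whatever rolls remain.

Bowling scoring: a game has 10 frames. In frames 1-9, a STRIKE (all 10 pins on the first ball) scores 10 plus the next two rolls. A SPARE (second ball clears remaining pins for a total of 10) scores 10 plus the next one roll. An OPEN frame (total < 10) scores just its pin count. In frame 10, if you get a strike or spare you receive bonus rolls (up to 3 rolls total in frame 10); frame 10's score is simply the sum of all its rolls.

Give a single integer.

Frame 1: STRIKE. 10 + next two rolls (3+5) = 18. Cumulative: 18
Frame 2: OPEN (3+5=8). Cumulative: 26
Frame 3: OPEN (1+2=3). Cumulative: 29
Frame 4: SPARE (7+3=10). 10 + next roll (7) = 17. Cumulative: 46
Frame 5: OPEN (7+0=7). Cumulative: 53
Frame 6: OPEN (4+2=6). Cumulative: 59

Answer: 17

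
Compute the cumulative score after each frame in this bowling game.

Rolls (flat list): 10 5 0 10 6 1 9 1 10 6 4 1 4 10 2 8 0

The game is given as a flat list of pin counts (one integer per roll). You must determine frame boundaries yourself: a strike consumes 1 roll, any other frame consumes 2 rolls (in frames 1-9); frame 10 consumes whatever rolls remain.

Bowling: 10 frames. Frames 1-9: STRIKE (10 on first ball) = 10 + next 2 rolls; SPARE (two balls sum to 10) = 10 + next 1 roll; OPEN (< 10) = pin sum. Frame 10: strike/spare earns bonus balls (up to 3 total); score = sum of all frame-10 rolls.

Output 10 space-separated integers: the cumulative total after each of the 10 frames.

Frame 1: STRIKE. 10 + next two rolls (5+0) = 15. Cumulative: 15
Frame 2: OPEN (5+0=5). Cumulative: 20
Frame 3: STRIKE. 10 + next two rolls (6+1) = 17. Cumulative: 37
Frame 4: OPEN (6+1=7). Cumulative: 44
Frame 5: SPARE (9+1=10). 10 + next roll (10) = 20. Cumulative: 64
Frame 6: STRIKE. 10 + next two rolls (6+4) = 20. Cumulative: 84
Frame 7: SPARE (6+4=10). 10 + next roll (1) = 11. Cumulative: 95
Frame 8: OPEN (1+4=5). Cumulative: 100
Frame 9: STRIKE. 10 + next two rolls (2+8) = 20. Cumulative: 120
Frame 10: SPARE. Sum of all frame-10 rolls (2+8+0) = 10. Cumulative: 130

Answer: 15 20 37 44 64 84 95 100 120 130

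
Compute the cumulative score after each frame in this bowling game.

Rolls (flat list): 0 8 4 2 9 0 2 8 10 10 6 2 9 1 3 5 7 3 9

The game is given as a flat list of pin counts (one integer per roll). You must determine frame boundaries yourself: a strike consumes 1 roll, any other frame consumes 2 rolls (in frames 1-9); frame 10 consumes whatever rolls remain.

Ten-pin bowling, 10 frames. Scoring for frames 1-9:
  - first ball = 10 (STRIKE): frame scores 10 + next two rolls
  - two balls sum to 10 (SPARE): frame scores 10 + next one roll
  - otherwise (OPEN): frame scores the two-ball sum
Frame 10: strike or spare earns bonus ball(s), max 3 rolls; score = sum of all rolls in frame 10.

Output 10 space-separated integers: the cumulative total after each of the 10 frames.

Frame 1: OPEN (0+8=8). Cumulative: 8
Frame 2: OPEN (4+2=6). Cumulative: 14
Frame 3: OPEN (9+0=9). Cumulative: 23
Frame 4: SPARE (2+8=10). 10 + next roll (10) = 20. Cumulative: 43
Frame 5: STRIKE. 10 + next two rolls (10+6) = 26. Cumulative: 69
Frame 6: STRIKE. 10 + next two rolls (6+2) = 18. Cumulative: 87
Frame 7: OPEN (6+2=8). Cumulative: 95
Frame 8: SPARE (9+1=10). 10 + next roll (3) = 13. Cumulative: 108
Frame 9: OPEN (3+5=8). Cumulative: 116
Frame 10: SPARE. Sum of all frame-10 rolls (7+3+9) = 19. Cumulative: 135

Answer: 8 14 23 43 69 87 95 108 116 135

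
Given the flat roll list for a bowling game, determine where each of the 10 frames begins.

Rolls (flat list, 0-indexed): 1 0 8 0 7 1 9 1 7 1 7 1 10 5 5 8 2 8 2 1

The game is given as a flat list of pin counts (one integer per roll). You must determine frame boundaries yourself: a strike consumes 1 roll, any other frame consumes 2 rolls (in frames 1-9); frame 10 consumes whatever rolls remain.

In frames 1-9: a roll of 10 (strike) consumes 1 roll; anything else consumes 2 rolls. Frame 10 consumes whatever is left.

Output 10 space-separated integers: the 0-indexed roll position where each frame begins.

Frame 1 starts at roll index 0: rolls=1,0 (sum=1), consumes 2 rolls
Frame 2 starts at roll index 2: rolls=8,0 (sum=8), consumes 2 rolls
Frame 3 starts at roll index 4: rolls=7,1 (sum=8), consumes 2 rolls
Frame 4 starts at roll index 6: rolls=9,1 (sum=10), consumes 2 rolls
Frame 5 starts at roll index 8: rolls=7,1 (sum=8), consumes 2 rolls
Frame 6 starts at roll index 10: rolls=7,1 (sum=8), consumes 2 rolls
Frame 7 starts at roll index 12: roll=10 (strike), consumes 1 roll
Frame 8 starts at roll index 13: rolls=5,5 (sum=10), consumes 2 rolls
Frame 9 starts at roll index 15: rolls=8,2 (sum=10), consumes 2 rolls
Frame 10 starts at roll index 17: 3 remaining rolls

Answer: 0 2 4 6 8 10 12 13 15 17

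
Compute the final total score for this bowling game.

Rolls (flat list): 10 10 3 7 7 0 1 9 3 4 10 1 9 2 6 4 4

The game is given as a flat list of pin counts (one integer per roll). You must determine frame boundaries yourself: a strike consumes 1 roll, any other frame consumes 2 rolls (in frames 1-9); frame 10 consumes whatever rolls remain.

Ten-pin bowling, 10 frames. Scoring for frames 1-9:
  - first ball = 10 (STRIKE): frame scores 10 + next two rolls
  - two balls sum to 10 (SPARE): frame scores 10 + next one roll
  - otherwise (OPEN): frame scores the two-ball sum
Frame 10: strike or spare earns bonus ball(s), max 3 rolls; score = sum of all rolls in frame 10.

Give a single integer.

Answer: 135

Derivation:
Frame 1: STRIKE. 10 + next two rolls (10+3) = 23. Cumulative: 23
Frame 2: STRIKE. 10 + next two rolls (3+7) = 20. Cumulative: 43
Frame 3: SPARE (3+7=10). 10 + next roll (7) = 17. Cumulative: 60
Frame 4: OPEN (7+0=7). Cumulative: 67
Frame 5: SPARE (1+9=10). 10 + next roll (3) = 13. Cumulative: 80
Frame 6: OPEN (3+4=7). Cumulative: 87
Frame 7: STRIKE. 10 + next two rolls (1+9) = 20. Cumulative: 107
Frame 8: SPARE (1+9=10). 10 + next roll (2) = 12. Cumulative: 119
Frame 9: OPEN (2+6=8). Cumulative: 127
Frame 10: OPEN. Sum of all frame-10 rolls (4+4) = 8. Cumulative: 135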